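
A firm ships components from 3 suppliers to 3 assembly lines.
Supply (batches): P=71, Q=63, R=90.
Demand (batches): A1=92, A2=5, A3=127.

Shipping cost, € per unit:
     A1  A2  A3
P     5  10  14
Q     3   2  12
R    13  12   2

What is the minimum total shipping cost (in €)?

One minimum-cost allocation:
  P to A1: 34 × €5 = €170
  P to A3: 37 × €14 = €518
  Q to A1: 58 × €3 = €174
  Q to A2: 5 × €2 = €10
  R to A3: 90 × €2 = €180
Total = 170 + 518 + 174 + 10 + 180 = €1052.
(Supply check: P ships 71; Q ships 63; R ships 90.)

1052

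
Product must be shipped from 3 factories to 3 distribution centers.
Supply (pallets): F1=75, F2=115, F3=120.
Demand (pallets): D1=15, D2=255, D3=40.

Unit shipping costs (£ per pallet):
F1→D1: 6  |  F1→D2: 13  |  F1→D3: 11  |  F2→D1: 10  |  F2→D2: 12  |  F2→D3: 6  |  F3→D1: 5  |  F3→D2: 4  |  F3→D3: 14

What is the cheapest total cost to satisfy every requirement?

2490

An optimal shipping plan:
  F1→D1: 15 × £6 = £90
  F1→D2: 60 × £13 = £780
  F2→D2: 75 × £12 = £900
  F2→D3: 40 × £6 = £240
  F3→D2: 120 × £4 = £480
Total = 90 + 780 + 900 + 240 + 480 = £2490.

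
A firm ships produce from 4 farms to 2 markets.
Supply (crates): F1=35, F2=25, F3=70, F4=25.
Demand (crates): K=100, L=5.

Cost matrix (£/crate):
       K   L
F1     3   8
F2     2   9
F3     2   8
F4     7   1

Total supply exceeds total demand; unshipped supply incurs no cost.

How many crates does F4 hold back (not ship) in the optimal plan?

Minimum-cost shipments:
  F1–K: 5 crates
  F2–K: 25 crates
  F3–K: 70 crates
  F4–L: 5 crates
Total cost = £210.
F4 ships 5 of its 25, leaving 20.

20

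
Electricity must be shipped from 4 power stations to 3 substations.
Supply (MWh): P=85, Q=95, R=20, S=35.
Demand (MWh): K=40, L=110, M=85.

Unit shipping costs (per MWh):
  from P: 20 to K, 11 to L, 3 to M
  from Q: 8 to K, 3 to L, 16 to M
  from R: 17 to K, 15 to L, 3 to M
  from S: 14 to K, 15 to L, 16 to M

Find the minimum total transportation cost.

An optimal shipping plan:
  P to L: 20 × 11 = 220
  P to M: 65 × 3 = 195
  Q to K: 5 × 8 = 40
  Q to L: 90 × 3 = 270
  R to M: 20 × 3 = 60
  S to K: 35 × 14 = 490
Total = 220 + 195 + 40 + 270 + 60 + 490 = 1275.
(Supply check: P ships 85; Q ships 95; R ships 20; S ships 35.)

1275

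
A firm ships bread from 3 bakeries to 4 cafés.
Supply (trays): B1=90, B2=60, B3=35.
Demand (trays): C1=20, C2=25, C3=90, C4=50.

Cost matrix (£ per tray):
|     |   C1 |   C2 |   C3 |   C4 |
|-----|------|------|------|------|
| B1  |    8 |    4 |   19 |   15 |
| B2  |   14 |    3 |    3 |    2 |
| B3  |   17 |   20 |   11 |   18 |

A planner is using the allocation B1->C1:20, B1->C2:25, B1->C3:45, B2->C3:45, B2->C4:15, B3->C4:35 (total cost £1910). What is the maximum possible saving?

415

Current plan cost = 20·8 + 25·4 + 45·19 + 45·3 + 15·2 + 35·18 = £1910.
Optimal plan:
  B1->C1: 20 × £8 = £160
  B1->C2: 25 × £4 = £100
  B1->C4: 45 × £15 = £675
  B2->C3: 55 × £3 = £165
  B2->C4: 5 × £2 = £10
  B3->C3: 35 × £11 = £385
Optimal cost = £1495.
Saving = 1910 − 1495 = £415.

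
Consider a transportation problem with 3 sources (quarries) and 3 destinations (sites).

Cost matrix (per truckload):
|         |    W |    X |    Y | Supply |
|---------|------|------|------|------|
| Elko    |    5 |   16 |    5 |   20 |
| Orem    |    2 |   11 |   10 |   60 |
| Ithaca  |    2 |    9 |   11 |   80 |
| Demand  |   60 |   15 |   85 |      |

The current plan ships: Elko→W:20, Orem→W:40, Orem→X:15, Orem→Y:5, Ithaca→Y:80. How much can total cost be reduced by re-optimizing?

Current plan cost = 20·5 + 40·2 + 15·11 + 5·10 + 80·11 = 1275.
Optimal plan:
  Elko to Y: 20 × 5 = 100
  Orem to Y: 60 × 10 = 600
  Ithaca to W: 60 × 2 = 120
  Ithaca to X: 15 × 9 = 135
  Ithaca to Y: 5 × 11 = 55
Optimal cost = 1010.
Saving = 1275 − 1010 = 265.

265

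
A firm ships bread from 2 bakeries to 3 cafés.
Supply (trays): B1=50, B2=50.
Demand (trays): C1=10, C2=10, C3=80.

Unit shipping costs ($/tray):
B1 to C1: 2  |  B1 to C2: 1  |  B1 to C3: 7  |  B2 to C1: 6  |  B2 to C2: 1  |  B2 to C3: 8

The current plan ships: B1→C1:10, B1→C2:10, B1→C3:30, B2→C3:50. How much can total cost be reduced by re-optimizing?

10

Current plan cost = 10·2 + 10·1 + 30·7 + 50·8 = $640.
Optimal plan:
  B1→C1: 10 × $2 = $20
  B1→C3: 40 × $7 = $280
  B2→C2: 10 × $1 = $10
  B2→C3: 40 × $8 = $320
Optimal cost = $630.
Saving = 640 − 630 = $10.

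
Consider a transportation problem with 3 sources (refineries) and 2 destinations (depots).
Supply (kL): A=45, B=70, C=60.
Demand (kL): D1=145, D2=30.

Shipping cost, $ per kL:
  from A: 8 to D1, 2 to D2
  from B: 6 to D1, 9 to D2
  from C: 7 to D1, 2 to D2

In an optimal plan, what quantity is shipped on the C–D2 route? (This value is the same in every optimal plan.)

0

Solving gives:
  A->D1: 15 × $8 = $120
  A->D2: 30 × $2 = $60
  B->D1: 70 × $6 = $420
  C->D1: 60 × $7 = $420
Total cost = $1020.
The route C→D2 is not used.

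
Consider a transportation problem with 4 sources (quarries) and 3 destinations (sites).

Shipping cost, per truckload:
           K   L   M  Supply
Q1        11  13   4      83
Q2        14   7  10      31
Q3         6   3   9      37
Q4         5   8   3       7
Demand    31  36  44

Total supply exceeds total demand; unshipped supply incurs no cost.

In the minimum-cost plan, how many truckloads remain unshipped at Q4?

0

Minimum-cost shipments:
  Q1 to M: 44 × 4 = 176
  Q2 to L: 23 × 7 = 161
  Q3 to K: 24 × 6 = 144
  Q3 to L: 13 × 3 = 39
  Q4 to K: 7 × 5 = 35
Total cost = 555.
Q4 ships 7 of its 7, leaving 0.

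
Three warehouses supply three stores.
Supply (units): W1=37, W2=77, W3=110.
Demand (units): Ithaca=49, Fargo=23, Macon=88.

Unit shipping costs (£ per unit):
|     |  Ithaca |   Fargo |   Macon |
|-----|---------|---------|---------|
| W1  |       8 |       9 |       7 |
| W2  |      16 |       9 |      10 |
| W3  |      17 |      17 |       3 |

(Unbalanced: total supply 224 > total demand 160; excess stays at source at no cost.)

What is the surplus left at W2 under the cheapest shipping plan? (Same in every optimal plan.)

An optimal plan:
  W1->Ithaca: 37 × £8 = £296
  W2->Ithaca: 12 × £16 = £192
  W2->Fargo: 23 × £9 = £207
  W3->Macon: 88 × £3 = £264
Total cost = £959.
W2 ships 35 of its 77, leaving 42.

42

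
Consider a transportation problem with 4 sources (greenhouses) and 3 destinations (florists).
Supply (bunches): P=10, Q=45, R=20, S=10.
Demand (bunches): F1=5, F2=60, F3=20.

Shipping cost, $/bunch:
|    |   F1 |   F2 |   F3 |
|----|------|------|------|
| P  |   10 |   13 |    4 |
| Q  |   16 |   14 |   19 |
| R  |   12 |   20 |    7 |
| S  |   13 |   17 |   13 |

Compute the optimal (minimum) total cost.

1050

An optimal shipping plan:
  P→F2: 5 bunches
  P→F3: 5 bunches
  Q→F2: 45 bunches
  R→F1: 5 bunches
  R→F3: 15 bunches
  S→F2: 10 bunches
Total cost = $1050.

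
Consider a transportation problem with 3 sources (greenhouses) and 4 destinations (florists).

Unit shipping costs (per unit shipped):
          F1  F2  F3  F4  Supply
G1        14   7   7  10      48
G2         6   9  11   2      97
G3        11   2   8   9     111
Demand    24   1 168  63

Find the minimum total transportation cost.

One minimum-cost allocation:
  G1→F3: 48 bunches
  G2→F1: 24 bunches
  G2→F3: 10 bunches
  G2→F4: 63 bunches
  G3→F2: 1 bunches
  G3→F3: 110 bunches
Total cost = 1598.
(Supply check: G1 ships 48; G2 ships 97; G3 ships 111.)

1598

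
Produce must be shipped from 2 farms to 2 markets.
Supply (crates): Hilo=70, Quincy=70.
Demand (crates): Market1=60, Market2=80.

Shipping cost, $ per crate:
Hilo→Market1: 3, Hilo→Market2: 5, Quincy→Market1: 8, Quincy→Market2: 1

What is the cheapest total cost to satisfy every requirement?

Optimal allocation:
  Hilo to Market1: 60 × $3 = $180
  Hilo to Market2: 10 × $5 = $50
  Quincy to Market2: 70 × $1 = $70
Total = 180 + 50 + 70 = $300.

300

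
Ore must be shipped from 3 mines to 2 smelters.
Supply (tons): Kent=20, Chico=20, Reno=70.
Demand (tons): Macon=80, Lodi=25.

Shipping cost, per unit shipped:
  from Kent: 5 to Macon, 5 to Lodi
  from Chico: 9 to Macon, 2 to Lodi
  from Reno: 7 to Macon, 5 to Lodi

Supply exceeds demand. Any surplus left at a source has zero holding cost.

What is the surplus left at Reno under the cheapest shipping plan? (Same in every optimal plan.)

5

Minimum-cost shipments:
  Kent to Macon: 20 × 5 = 100
  Chico to Lodi: 20 × 2 = 40
  Reno to Macon: 60 × 7 = 420
  Reno to Lodi: 5 × 5 = 25
Total cost = 585.
Reno ships 65 of its 70, leaving 5.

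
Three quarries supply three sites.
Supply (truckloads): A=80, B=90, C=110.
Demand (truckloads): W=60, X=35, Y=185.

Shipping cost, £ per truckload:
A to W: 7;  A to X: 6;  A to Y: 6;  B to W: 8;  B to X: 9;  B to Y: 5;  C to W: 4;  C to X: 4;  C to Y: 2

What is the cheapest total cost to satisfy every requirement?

One minimum-cost allocation:
  A->W: 45 × £7 = £315
  A->X: 35 × £6 = £210
  B->Y: 90 × £5 = £450
  C->W: 15 × £4 = £60
  C->Y: 95 × £2 = £190
Total = 315 + 210 + 450 + 60 + 190 = £1225.
(Supply check: A ships 80; B ships 90; C ships 110.)

1225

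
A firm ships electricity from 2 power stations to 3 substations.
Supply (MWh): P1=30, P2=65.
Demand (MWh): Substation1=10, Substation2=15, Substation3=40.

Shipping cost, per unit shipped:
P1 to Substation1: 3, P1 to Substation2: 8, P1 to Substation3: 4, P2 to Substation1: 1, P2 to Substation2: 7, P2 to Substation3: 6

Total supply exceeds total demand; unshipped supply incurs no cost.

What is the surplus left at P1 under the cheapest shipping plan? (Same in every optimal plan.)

An optimal plan:
  P1–Substation3: 30 × 4 = 120
  P2–Substation1: 10 × 1 = 10
  P2–Substation2: 15 × 7 = 105
  P2–Substation3: 10 × 6 = 60
Total cost = 295.
P1 ships 30 of its 30, leaving 0.

0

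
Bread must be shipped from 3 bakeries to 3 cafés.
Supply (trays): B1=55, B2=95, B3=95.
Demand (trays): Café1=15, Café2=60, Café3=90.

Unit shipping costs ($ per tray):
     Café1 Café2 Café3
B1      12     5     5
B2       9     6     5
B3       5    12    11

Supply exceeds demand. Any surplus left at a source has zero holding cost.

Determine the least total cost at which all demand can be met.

One minimum-cost allocation:
  B1->Café2: 55 trays
  B2->Café2: 5 trays
  B2->Café3: 90 trays
  B3->Café1: 15 trays
Total cost = $830.

830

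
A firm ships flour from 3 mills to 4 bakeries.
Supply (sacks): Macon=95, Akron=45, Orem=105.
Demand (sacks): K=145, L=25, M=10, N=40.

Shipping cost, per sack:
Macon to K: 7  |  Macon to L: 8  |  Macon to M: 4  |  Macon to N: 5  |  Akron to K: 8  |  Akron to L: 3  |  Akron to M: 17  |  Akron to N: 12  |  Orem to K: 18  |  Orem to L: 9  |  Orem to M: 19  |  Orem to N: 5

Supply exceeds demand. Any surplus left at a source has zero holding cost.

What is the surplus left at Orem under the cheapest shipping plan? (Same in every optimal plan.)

Minimum-cost shipments:
  Macon->K: 85 sacks
  Macon->M: 10 sacks
  Akron->K: 45 sacks
  Orem->K: 15 sacks
  Orem->L: 25 sacks
  Orem->N: 40 sacks
Total cost = 1690.
Orem ships 80 of its 105, leaving 25.

25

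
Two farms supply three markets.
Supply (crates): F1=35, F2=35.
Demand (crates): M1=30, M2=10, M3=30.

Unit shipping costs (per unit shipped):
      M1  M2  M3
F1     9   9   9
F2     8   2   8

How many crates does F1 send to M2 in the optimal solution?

0

Solving gives:
  F1 to M1: 30 × 9 = 270
  F1 to M3: 5 × 9 = 45
  F2 to M2: 10 × 2 = 20
  F2 to M3: 25 × 8 = 200
Total cost = 535.
The route F1→M2 is not used.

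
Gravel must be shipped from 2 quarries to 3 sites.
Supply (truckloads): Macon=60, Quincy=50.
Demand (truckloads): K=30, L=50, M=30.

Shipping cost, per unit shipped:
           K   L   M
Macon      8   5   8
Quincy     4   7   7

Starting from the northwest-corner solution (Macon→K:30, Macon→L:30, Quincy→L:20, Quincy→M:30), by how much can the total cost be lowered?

150

Current plan cost = 30·8 + 30·5 + 20·7 + 30·7 = 740.
Optimal plan:
  Macon–L: 50 × 5 = 250
  Macon–M: 10 × 8 = 80
  Quincy–K: 30 × 4 = 120
  Quincy–M: 20 × 7 = 140
Optimal cost = 590.
Saving = 740 − 590 = 150.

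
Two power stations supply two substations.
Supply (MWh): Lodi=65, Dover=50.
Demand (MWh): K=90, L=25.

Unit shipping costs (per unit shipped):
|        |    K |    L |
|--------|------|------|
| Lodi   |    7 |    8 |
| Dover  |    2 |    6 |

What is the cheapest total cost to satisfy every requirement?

580

An optimal shipping plan:
  Lodi to K: 40 × 7 = 280
  Lodi to L: 25 × 8 = 200
  Dover to K: 50 × 2 = 100
Total = 280 + 200 + 100 = 580.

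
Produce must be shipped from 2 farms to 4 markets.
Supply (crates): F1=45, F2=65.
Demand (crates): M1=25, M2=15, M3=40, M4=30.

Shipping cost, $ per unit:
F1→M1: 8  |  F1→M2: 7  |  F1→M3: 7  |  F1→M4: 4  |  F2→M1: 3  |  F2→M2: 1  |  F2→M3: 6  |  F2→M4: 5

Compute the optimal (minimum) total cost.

465

One minimum-cost allocation:
  F1→M3: 15 × $7 = $105
  F1→M4: 30 × $4 = $120
  F2→M1: 25 × $3 = $75
  F2→M2: 15 × $1 = $15
  F2→M3: 25 × $6 = $150
Total = 105 + 120 + 75 + 15 + 150 = $465.
(Supply check: F1 ships 45; F2 ships 65.)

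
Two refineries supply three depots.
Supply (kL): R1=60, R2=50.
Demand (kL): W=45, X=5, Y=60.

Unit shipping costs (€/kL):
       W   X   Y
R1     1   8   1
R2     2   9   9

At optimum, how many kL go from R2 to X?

5

Optimal shipments:
  R1->Y: 60 × €1 = €60
  R2->W: 45 × €2 = €90
  R2->X: 5 × €9 = €45
Total cost = €195.
So R2→X carries 5 kL.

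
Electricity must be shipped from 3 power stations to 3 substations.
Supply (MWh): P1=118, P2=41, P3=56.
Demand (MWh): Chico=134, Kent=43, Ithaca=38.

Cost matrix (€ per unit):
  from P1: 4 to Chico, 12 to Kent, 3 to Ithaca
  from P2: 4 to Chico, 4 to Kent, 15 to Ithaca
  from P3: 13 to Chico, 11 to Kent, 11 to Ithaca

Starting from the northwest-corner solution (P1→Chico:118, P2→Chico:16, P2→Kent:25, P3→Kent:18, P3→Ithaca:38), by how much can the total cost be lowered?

25

Current plan cost = 118·4 + 16·4 + 25·4 + 18·11 + 38·11 = €1252.
Optimal plan:
  P1→Chico: 93 × €4 = €372
  P1→Ithaca: 25 × €3 = €75
  P2→Chico: 41 × €4 = €164
  P3→Kent: 43 × €11 = €473
  P3→Ithaca: 13 × €11 = €143
Optimal cost = €1227.
Saving = 1252 − 1227 = €25.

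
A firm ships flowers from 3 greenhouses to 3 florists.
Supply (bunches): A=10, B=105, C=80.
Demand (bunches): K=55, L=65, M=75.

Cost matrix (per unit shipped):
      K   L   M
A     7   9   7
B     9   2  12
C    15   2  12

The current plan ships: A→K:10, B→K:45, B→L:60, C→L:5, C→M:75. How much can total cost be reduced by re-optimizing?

Current plan cost = 10·7 + 45·9 + 60·2 + 5·2 + 75·12 = 1505.
Optimal plan:
  A→M: 10 bunches
  B→K: 55 bunches
  B→M: 50 bunches
  C→L: 65 bunches
  C→M: 15 bunches
Optimal cost = 1475.
Saving = 1505 − 1475 = 30.

30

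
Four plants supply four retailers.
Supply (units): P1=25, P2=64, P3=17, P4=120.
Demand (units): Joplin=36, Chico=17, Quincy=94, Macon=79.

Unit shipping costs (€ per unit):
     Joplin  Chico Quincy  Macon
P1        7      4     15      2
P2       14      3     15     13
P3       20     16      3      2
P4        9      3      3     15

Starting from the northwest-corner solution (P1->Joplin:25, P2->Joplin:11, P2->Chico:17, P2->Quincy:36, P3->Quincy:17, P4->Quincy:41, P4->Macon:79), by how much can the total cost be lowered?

1007

Current plan cost = 25·7 + 11·14 + 17·3 + 36·15 + 17·3 + 41·3 + 79·15 = €2279.
Optimal plan:
  P1->Macon: 25 × €2 = €50
  P2->Joplin: 10 × €14 = €140
  P2->Chico: 17 × €3 = €51
  P2->Macon: 37 × €13 = €481
  P3->Macon: 17 × €2 = €34
  P4->Joplin: 26 × €9 = €234
  P4->Quincy: 94 × €3 = €282
Optimal cost = €1272.
Saving = 2279 − 1272 = €1007.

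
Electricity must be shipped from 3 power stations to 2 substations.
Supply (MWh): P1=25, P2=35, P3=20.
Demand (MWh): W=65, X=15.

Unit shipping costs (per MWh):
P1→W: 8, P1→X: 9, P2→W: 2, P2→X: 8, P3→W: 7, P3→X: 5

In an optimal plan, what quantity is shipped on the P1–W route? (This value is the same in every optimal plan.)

25

Solving gives:
  P1→W: 25 × 8 = 200
  P2→W: 35 × 2 = 70
  P3→W: 5 × 7 = 35
  P3→X: 15 × 5 = 75
Total cost = 380.
So P1→W carries 25 MWh.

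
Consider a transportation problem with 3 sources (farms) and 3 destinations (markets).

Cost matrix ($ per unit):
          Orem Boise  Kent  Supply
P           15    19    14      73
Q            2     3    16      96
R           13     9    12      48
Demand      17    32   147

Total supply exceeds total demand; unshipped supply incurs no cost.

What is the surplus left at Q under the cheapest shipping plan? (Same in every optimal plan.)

Minimum-cost shipments:
  P–Kent: 73 × $14 = $1022
  Q–Orem: 17 × $2 = $34
  Q–Boise: 32 × $3 = $96
  Q–Kent: 26 × $16 = $416
  R–Kent: 48 × $12 = $576
Total cost = $2144.
Q ships 75 of its 96, leaving 21.

21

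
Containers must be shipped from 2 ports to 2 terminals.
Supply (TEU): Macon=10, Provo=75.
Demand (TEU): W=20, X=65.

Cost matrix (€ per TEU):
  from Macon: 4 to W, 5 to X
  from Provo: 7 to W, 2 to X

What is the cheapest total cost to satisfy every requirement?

240

One minimum-cost allocation:
  Macon–W: 10 × €4 = €40
  Provo–W: 10 × €7 = €70
  Provo–X: 65 × €2 = €130
Total = 40 + 70 + 130 = €240.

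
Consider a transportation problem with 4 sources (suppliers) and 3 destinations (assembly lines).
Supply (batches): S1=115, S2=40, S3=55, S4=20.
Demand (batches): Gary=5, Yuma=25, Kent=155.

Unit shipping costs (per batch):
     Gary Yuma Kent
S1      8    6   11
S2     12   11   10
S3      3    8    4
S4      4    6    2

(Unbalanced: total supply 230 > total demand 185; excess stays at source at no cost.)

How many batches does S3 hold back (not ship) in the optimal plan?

Minimum-cost shipments:
  S1 to Gary: 5 batches
  S1 to Yuma: 25 batches
  S1 to Kent: 40 batches
  S2 to Kent: 40 batches
  S3 to Kent: 55 batches
  S4 to Kent: 20 batches
Total cost = 1290.
S3 ships 55 of its 55, leaving 0.

0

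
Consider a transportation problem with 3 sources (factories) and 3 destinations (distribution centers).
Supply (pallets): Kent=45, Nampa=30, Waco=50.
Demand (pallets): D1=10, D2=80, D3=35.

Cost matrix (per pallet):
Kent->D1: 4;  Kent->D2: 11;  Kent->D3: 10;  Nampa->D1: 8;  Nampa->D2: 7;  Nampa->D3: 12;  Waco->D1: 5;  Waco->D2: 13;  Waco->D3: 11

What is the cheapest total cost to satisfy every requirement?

Optimal allocation:
  Kent–D2: 45 pallets
  Nampa–D2: 30 pallets
  Waco–D1: 10 pallets
  Waco–D2: 5 pallets
  Waco–D3: 35 pallets
Total cost = 1205.

1205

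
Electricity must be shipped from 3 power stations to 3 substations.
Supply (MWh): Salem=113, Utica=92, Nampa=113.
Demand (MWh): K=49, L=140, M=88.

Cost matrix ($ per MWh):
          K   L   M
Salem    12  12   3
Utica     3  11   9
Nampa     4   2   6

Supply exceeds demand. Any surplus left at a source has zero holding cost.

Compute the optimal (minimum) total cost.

934

An optimal shipping plan:
  Salem->M: 88 × $3 = $264
  Utica->K: 49 × $3 = $147
  Utica->L: 27 × $11 = $297
  Nampa->L: 113 × $2 = $226
Total = 264 + 147 + 297 + 226 = $934.
(Supply check: Salem ships 88; Utica ships 76; Nampa ships 113.)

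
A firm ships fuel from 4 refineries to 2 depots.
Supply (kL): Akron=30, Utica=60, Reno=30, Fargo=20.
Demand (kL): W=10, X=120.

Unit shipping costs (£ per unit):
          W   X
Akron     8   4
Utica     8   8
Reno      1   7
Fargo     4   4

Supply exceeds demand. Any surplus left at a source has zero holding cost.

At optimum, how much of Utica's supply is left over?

10

Minimum-cost shipments:
  Akron to X: 30 × £4 = £120
  Utica to X: 50 × £8 = £400
  Reno to W: 10 × £1 = £10
  Reno to X: 20 × £7 = £140
  Fargo to X: 20 × £4 = £80
Total cost = £750.
Utica ships 50 of its 60, leaving 10.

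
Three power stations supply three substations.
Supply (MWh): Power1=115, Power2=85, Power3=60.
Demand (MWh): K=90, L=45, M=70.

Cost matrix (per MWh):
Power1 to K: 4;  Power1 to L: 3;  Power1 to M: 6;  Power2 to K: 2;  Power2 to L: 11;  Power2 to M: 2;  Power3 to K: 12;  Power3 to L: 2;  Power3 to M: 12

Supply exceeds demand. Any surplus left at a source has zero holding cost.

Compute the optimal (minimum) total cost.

560

An optimal shipping plan:
  Power1 to K: 75 × 4 = 300
  Power2 to K: 15 × 2 = 30
  Power2 to M: 70 × 2 = 140
  Power3 to L: 45 × 2 = 90
Total = 300 + 30 + 140 + 90 = 560.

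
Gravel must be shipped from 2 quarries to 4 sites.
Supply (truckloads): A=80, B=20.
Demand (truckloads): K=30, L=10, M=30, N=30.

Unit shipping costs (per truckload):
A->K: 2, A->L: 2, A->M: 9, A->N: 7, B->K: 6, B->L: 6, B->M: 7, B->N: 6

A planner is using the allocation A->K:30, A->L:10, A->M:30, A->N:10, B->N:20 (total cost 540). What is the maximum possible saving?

20

Current plan cost = 30·2 + 10·2 + 30·9 + 10·7 + 20·6 = 540.
Optimal plan:
  A->K: 30 truckloads
  A->L: 10 truckloads
  A->M: 10 truckloads
  A->N: 30 truckloads
  B->M: 20 truckloads
Optimal cost = 520.
Saving = 540 − 520 = 20.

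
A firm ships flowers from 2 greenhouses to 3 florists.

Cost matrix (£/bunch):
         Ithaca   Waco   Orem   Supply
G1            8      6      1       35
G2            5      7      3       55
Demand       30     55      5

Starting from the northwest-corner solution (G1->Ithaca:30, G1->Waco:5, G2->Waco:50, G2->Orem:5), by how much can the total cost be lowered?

125

Current plan cost = 30·8 + 5·6 + 50·7 + 5·3 = £635.
Optimal plan:
  G1–Waco: 30 × £6 = £180
  G1–Orem: 5 × £1 = £5
  G2–Ithaca: 30 × £5 = £150
  G2–Waco: 25 × £7 = £175
Optimal cost = £510.
Saving = 635 − 510 = £125.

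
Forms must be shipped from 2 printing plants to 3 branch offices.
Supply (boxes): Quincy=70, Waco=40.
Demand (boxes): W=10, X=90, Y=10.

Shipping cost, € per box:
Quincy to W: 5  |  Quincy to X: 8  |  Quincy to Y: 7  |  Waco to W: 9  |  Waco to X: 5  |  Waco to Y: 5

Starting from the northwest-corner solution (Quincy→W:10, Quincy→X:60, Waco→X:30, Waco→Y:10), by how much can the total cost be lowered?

10

Current plan cost = 10·5 + 60·8 + 30·5 + 10·5 = €730.
Optimal plan:
  Quincy->W: 10 × €5 = €50
  Quincy->X: 50 × €8 = €400
  Quincy->Y: 10 × €7 = €70
  Waco->X: 40 × €5 = €200
Optimal cost = €720.
Saving = 730 − 720 = €10.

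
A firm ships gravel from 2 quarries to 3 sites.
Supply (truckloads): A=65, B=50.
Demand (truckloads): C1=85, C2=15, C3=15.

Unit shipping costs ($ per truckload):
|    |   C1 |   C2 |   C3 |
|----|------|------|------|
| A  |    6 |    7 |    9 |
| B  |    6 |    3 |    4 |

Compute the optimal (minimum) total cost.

An optimal shipping plan:
  A to C1: 65 truckloads
  B to C1: 20 truckloads
  B to C2: 15 truckloads
  B to C3: 15 truckloads
Total cost = $615.

615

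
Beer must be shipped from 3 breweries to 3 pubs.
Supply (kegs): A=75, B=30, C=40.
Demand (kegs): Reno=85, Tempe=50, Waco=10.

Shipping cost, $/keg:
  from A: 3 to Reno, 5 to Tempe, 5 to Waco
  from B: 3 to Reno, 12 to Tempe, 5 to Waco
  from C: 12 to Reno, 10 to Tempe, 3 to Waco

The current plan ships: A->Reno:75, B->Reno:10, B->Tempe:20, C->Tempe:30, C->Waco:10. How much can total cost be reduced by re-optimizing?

140

Current plan cost = 75·3 + 10·3 + 20·12 + 30·10 + 10·3 = $825.
Optimal plan:
  A to Reno: 55 × $3 = $165
  A to Tempe: 20 × $5 = $100
  B to Reno: 30 × $3 = $90
  C to Tempe: 30 × $10 = $300
  C to Waco: 10 × $3 = $30
Optimal cost = $685.
Saving = 825 − 685 = $140.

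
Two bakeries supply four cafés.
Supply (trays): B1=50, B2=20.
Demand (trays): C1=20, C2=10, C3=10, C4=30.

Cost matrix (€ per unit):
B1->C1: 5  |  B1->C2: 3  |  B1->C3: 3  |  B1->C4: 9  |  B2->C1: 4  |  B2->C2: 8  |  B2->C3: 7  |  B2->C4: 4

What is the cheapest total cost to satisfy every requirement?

330

One minimum-cost allocation:
  B1–C1: 20 × €5 = €100
  B1–C2: 10 × €3 = €30
  B1–C3: 10 × €3 = €30
  B1–C4: 10 × €9 = €90
  B2–C4: 20 × €4 = €80
Total = 100 + 30 + 30 + 90 + 80 = €330.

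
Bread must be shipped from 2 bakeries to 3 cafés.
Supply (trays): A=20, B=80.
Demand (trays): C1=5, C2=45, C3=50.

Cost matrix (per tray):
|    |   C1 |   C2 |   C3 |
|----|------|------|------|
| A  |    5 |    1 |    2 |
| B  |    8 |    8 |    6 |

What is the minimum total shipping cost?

560

One minimum-cost allocation:
  A→C2: 20 × 1 = 20
  B→C1: 5 × 8 = 40
  B→C2: 25 × 8 = 200
  B→C3: 50 × 6 = 300
Total = 20 + 40 + 200 + 300 = 560.
(Supply check: A ships 20; B ships 80.)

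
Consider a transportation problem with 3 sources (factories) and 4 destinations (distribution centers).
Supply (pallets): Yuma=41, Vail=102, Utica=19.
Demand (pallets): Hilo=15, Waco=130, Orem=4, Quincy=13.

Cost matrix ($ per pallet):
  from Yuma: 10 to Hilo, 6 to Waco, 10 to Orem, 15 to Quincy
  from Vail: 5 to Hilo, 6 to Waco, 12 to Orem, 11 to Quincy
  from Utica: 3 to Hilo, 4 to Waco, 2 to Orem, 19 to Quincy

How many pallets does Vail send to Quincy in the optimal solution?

13

The minimum-cost plan:
  Yuma->Waco: 41 × $6 = $246
  Vail->Waco: 89 × $6 = $534
  Vail->Quincy: 13 × $11 = $143
  Utica->Hilo: 15 × $3 = $45
  Utica->Orem: 4 × $2 = $8
Total cost = $976.
So Vail→Quincy carries 13 pallets.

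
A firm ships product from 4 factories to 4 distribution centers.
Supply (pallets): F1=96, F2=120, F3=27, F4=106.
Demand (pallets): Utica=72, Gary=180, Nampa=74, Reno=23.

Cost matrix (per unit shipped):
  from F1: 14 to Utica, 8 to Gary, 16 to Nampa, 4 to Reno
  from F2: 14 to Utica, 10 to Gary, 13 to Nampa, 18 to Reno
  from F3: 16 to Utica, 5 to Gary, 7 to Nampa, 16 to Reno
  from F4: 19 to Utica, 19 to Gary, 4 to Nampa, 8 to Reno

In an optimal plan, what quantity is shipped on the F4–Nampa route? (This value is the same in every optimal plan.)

74

The minimum-cost plan:
  F1 to Gary: 96 pallets
  F2 to Utica: 63 pallets
  F2 to Gary: 57 pallets
  F3 to Gary: 27 pallets
  F4 to Utica: 9 pallets
  F4 to Nampa: 74 pallets
  F4 to Reno: 23 pallets
Total cost = 3006.
So F4→Nampa carries 74 pallets.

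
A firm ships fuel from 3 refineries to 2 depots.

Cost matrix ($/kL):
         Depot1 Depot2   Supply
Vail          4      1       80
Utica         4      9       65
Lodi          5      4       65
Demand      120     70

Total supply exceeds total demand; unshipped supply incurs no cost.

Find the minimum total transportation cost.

595

An optimal shipping plan:
  Vail–Depot1: 10 × $4 = $40
  Vail–Depot2: 70 × $1 = $70
  Utica–Depot1: 65 × $4 = $260
  Lodi–Depot1: 45 × $5 = $225
Total = 40 + 70 + 260 + 225 = $595.
(Supply check: Vail ships 80; Utica ships 65; Lodi ships 45.)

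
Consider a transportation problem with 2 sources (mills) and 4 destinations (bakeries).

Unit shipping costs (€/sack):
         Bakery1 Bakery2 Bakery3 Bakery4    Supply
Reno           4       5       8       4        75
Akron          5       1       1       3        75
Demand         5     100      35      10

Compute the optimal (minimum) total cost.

435

One minimum-cost allocation:
  Reno–Bakery1: 5 sacks
  Reno–Bakery2: 60 sacks
  Reno–Bakery4: 10 sacks
  Akron–Bakery2: 40 sacks
  Akron–Bakery3: 35 sacks
Total cost = €435.
(Supply check: Reno ships 75; Akron ships 75.)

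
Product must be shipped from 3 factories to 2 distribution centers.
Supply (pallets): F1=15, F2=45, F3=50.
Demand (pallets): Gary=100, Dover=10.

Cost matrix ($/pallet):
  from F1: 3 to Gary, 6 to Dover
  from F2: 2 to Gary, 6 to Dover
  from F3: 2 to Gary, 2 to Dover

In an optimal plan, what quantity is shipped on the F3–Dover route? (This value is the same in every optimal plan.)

10

Solving gives:
  F1→Gary: 15 × $3 = $45
  F2→Gary: 45 × $2 = $90
  F3→Gary: 40 × $2 = $80
  F3→Dover: 10 × $2 = $20
Total cost = $235.
So F3→Dover carries 10 pallets.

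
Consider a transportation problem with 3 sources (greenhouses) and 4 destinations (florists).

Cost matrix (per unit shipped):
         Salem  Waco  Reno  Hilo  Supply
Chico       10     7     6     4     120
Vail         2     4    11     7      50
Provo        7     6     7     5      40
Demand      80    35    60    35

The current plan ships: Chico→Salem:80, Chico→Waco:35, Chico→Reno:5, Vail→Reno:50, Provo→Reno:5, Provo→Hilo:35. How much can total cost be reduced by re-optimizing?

Current plan cost = 80·10 + 35·7 + 5·6 + 50·11 + 5·7 + 35·5 = 1835.
Optimal plan:
  Chico–Waco: 25 bunches
  Chico–Reno: 60 bunches
  Chico–Hilo: 35 bunches
  Vail–Salem: 50 bunches
  Provo–Salem: 30 bunches
  Provo–Waco: 10 bunches
Optimal cost = 1045.
Saving = 1835 − 1045 = 790.

790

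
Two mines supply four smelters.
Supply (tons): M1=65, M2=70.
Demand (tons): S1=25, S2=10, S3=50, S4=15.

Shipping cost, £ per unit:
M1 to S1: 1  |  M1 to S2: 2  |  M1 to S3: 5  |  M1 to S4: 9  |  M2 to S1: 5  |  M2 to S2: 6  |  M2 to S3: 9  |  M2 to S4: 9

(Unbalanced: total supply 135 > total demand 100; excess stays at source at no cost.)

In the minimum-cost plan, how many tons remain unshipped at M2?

An optimal plan:
  M1→S1: 25 × £1 = £25
  M1→S2: 10 × £2 = £20
  M1→S3: 30 × £5 = £150
  M2→S3: 20 × £9 = £180
  M2→S4: 15 × £9 = £135
Total cost = £510.
M2 ships 35 of its 70, leaving 35.

35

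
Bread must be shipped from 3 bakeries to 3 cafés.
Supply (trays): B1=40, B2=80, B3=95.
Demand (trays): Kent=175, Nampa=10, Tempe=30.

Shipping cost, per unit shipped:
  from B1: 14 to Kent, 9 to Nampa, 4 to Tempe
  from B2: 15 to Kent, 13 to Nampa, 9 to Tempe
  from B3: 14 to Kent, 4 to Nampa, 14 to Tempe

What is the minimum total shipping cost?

A cheapest plan:
  B1->Kent: 10 × 14 = 140
  B1->Tempe: 30 × 4 = 120
  B2->Kent: 80 × 15 = 1200
  B3->Kent: 85 × 14 = 1190
  B3->Nampa: 10 × 4 = 40
Total = 140 + 120 + 1200 + 1190 + 40 = 2690.

2690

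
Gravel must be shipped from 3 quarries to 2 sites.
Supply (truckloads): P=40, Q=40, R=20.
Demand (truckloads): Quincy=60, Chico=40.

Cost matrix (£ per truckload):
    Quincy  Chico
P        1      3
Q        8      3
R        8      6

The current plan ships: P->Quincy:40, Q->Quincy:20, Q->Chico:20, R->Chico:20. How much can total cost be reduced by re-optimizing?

60

Current plan cost = 40·1 + 20·8 + 20·3 + 20·6 = £380.
Optimal plan:
  P->Quincy: 40 truckloads
  Q->Chico: 40 truckloads
  R->Quincy: 20 truckloads
Optimal cost = £320.
Saving = 380 − 320 = £60.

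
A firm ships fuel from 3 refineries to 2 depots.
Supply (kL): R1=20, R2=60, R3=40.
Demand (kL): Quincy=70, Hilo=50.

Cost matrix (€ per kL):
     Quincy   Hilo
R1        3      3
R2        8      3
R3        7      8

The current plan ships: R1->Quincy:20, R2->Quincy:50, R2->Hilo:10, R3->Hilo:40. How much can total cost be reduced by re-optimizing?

240

Current plan cost = 20·3 + 50·8 + 10·3 + 40·8 = €810.
Optimal plan:
  R1 to Quincy: 20 × €3 = €60
  R2 to Quincy: 10 × €8 = €80
  R2 to Hilo: 50 × €3 = €150
  R3 to Quincy: 40 × €7 = €280
Optimal cost = €570.
Saving = 810 − 570 = €240.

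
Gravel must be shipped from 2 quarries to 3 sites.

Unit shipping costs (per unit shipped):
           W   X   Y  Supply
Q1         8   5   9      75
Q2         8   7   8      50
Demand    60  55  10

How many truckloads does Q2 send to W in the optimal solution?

40

The minimum-cost plan:
  Q1->W: 20 × 8 = 160
  Q1->X: 55 × 5 = 275
  Q2->W: 40 × 8 = 320
  Q2->Y: 10 × 8 = 80
Total cost = 835.
So Q2→W carries 40 truckloads.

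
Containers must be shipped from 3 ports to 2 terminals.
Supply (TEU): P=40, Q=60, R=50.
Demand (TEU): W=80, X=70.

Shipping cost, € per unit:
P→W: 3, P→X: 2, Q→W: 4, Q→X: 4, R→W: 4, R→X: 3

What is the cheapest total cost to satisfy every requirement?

490

Optimal allocation:
  P->W: 20 × €3 = €60
  P->X: 20 × €2 = €40
  Q->W: 60 × €4 = €240
  R->X: 50 × €3 = €150
Total = 60 + 40 + 240 + 150 = €490.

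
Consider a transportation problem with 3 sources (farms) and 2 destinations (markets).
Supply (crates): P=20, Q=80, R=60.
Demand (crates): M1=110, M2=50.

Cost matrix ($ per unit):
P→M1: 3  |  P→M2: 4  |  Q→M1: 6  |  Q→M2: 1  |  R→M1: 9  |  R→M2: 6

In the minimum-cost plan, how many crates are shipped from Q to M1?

30

The minimum-cost plan:
  P to M1: 20 crates
  Q to M1: 30 crates
  Q to M2: 50 crates
  R to M1: 60 crates
Total cost = $830.
So Q→M1 carries 30 crates.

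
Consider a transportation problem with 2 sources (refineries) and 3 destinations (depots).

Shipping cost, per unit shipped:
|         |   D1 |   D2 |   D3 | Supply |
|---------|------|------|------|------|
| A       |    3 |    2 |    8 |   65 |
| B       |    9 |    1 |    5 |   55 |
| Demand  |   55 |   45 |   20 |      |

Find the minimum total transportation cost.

Optimal allocation:
  A to D1: 55 × 3 = 165
  A to D2: 10 × 2 = 20
  B to D2: 35 × 1 = 35
  B to D3: 20 × 5 = 100
Total = 165 + 20 + 35 + 100 = 320.

320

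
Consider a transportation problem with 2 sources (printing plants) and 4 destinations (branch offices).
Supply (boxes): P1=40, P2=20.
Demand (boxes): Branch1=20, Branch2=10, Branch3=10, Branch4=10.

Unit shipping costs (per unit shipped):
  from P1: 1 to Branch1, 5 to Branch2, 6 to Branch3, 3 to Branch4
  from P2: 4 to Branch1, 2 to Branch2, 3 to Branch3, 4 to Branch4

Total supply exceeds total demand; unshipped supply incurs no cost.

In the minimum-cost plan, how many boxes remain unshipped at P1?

10

Minimum-cost shipments:
  P1 to Branch1: 20 × 1 = 20
  P1 to Branch4: 10 × 3 = 30
  P2 to Branch2: 10 × 2 = 20
  P2 to Branch3: 10 × 3 = 30
Total cost = 100.
P1 ships 30 of its 40, leaving 10.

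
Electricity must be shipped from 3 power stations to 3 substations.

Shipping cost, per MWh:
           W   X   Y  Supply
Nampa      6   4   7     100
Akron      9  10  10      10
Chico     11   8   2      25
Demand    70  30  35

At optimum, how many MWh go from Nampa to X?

30

Optimal shipments:
  Nampa to W: 60 MWh
  Nampa to X: 30 MWh
  Nampa to Y: 10 MWh
  Akron to W: 10 MWh
  Chico to Y: 25 MWh
Total cost = 690.
So Nampa→X carries 30 MWh.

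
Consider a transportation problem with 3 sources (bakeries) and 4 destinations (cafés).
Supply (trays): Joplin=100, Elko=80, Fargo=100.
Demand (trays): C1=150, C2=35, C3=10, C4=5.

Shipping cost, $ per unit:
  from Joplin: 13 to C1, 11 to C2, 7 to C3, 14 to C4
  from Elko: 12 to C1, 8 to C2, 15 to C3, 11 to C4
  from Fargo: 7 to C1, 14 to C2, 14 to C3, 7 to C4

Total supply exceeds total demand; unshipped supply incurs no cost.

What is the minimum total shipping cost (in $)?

1715

Optimal allocation:
  Joplin→C1: 10 × $13 = $130
  Joplin→C3: 10 × $7 = $70
  Elko→C1: 40 × $12 = $480
  Elko→C2: 35 × $8 = $280
  Elko→C4: 5 × $11 = $55
  Fargo→C1: 100 × $7 = $700
Total = 130 + 70 + 480 + 280 + 55 + 700 = $1715.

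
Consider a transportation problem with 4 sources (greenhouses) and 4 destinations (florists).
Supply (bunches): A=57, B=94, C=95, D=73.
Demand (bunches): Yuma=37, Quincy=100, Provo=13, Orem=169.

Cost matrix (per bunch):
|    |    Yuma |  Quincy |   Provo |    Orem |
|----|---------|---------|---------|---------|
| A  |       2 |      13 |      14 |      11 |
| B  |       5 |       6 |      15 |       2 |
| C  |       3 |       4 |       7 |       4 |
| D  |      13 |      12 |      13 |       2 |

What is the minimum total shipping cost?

1057

A cheapest plan:
  A to Yuma: 37 × 2 = 74
  A to Quincy: 5 × 13 = 65
  A to Provo: 13 × 14 = 182
  A to Orem: 2 × 11 = 22
  B to Orem: 94 × 2 = 188
  C to Quincy: 95 × 4 = 380
  D to Orem: 73 × 2 = 146
Total = 74 + 65 + 182 + 22 + 188 + 380 + 146 = 1057.
(Supply check: A ships 57; B ships 94; C ships 95; D ships 73.)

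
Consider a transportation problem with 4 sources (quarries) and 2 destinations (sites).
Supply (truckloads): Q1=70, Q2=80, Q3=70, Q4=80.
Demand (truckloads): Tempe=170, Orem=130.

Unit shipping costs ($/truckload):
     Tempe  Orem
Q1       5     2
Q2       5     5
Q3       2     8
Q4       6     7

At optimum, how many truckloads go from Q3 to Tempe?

The minimum-cost plan:
  Q1→Orem: 70 × $2 = $140
  Q2→Tempe: 20 × $5 = $100
  Q2→Orem: 60 × $5 = $300
  Q3→Tempe: 70 × $2 = $140
  Q4→Tempe: 80 × $6 = $480
Total cost = $1160.
So Q3→Tempe carries 70 truckloads.

70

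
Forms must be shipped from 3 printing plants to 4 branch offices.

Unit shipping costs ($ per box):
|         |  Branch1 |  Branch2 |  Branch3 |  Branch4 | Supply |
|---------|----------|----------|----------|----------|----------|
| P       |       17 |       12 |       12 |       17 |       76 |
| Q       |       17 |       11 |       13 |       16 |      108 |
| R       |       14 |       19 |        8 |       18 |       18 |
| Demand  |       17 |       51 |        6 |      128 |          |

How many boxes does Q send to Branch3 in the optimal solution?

Optimal shipments:
  P–Branch1: 5 × $17 = $85
  P–Branch2: 51 × $12 = $612
  P–Branch4: 20 × $17 = $340
  Q–Branch4: 108 × $16 = $1728
  R–Branch1: 12 × $14 = $168
  R–Branch3: 6 × $8 = $48
Total cost = $2981.
The route Q→Branch3 is not used.

0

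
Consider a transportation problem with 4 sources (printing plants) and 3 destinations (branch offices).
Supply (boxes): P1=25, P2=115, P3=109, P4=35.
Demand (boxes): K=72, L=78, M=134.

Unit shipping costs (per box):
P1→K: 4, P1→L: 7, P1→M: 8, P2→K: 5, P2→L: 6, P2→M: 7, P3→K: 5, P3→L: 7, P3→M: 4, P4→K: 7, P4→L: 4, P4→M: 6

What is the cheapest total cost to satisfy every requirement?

1344

Optimal allocation:
  P1–K: 25 boxes
  P2–K: 47 boxes
  P2–L: 43 boxes
  P2–M: 25 boxes
  P3–M: 109 boxes
  P4–L: 35 boxes
Total cost = 1344.
(Supply check: P1 ships 25; P2 ships 115; P3 ships 109; P4 ships 35.)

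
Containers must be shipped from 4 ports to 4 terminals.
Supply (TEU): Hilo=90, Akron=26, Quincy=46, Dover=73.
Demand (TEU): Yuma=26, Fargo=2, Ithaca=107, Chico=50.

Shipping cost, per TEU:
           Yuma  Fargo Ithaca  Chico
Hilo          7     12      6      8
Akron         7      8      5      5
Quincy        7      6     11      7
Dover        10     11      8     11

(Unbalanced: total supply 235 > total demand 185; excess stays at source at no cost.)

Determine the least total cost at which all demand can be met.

1180

One minimum-cost allocation:
  Hilo->Yuma: 6 × 7 = 42
  Hilo->Ithaca: 84 × 6 = 504
  Akron->Chico: 26 × 5 = 130
  Quincy->Yuma: 20 × 7 = 140
  Quincy->Fargo: 2 × 6 = 12
  Quincy->Chico: 24 × 7 = 168
  Dover->Ithaca: 23 × 8 = 184
Total = 42 + 504 + 130 + 140 + 12 + 168 + 184 = 1180.
(Supply check: Hilo ships 90; Akron ships 26; Quincy ships 46; Dover ships 23.)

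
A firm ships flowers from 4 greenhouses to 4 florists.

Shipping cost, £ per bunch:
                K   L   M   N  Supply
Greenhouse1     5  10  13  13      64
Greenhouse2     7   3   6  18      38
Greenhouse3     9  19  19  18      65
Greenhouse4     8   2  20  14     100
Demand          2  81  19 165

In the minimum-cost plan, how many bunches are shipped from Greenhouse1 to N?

64

Optimal shipments:
  Greenhouse1–N: 64 × £13 = £832
  Greenhouse2–L: 19 × £3 = £57
  Greenhouse2–M: 19 × £6 = £114
  Greenhouse3–K: 2 × £9 = £18
  Greenhouse3–N: 63 × £18 = £1134
  Greenhouse4–L: 62 × £2 = £124
  Greenhouse4–N: 38 × £14 = £532
Total cost = £2811.
So Greenhouse1→N carries 64 bunches.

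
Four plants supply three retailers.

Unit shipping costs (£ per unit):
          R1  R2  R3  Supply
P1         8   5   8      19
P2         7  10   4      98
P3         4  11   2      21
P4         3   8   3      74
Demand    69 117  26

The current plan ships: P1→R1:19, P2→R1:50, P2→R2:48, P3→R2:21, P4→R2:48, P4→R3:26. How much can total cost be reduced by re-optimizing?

341

Current plan cost = 19·8 + 50·7 + 48·10 + 21·11 + 48·8 + 26·3 = £1675.
Optimal plan:
  P1->R2: 19 × £5 = £95
  P2->R2: 93 × £10 = £930
  P2->R3: 5 × £4 = £20
  P3->R3: 21 × £2 = £42
  P4->R1: 69 × £3 = £207
  P4->R2: 5 × £8 = £40
Optimal cost = £1334.
Saving = 1675 − 1334 = £341.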